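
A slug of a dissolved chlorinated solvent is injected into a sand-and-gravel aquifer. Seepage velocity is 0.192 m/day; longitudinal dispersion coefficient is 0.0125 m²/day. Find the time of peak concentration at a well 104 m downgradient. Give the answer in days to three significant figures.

541 days

For the 1D instantaneous-source solution, setting ∂C/∂t = 0 at fixed x gives v²t² + 2Dt − x² = 0, so t = (√(D² + v²x²) − D)/v².
√(D² + v²x²) = √(0.0125² + 0.192² × 104²) = 19.97; v² = 0.036864.
t = (19.97 − 0.0125)/0.036864 = 541 days (vs. the pure-advection estimate x/v = 542 d).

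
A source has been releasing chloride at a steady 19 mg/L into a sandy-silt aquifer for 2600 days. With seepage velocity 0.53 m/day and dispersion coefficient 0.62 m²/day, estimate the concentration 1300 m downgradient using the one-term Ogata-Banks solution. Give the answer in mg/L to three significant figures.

17.4 mg/L

For a continuous step input, C/C₀ ≈ ½·erfc((x−vt)/(2√(Dt))).
vt = 0.53 × 2600 = 1378 m and 2√(Dt) = 2√(0.62 × 2600) = 80.30 m.
Argument (x−vt)/(2√(Dt)) = (1300 − 1378)/80.30 = -0.9714; ½·erfc(-0.9714) = 0.9152.
C = 19 × 0.9152 = 17.4 mg/L.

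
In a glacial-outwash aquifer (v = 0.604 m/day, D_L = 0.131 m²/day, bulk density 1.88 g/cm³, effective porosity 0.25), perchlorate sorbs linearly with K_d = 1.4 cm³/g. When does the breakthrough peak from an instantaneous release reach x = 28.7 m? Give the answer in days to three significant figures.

Retardation factor R = 1 + ρ_b·K_d/n = 1 + 1.88 × 1.4/0.25 = 11.53.
Sorption retards both mechanisms: v_R = v/R = 0.05239 m/day, D_R = D/R = 0.01136 m²/day.
Peak time from v_R²t² + 2D_R t − x² = 0: t = (√(D_R² + v_R²x²) − D_R)/v_R².
√(D_R² + v_R²x²) = √(0.01136² + 0.05239² × 28.7²) = 1.504; v_R² = 0.002745.
t = (1.504 − 0.01136)/0.002745 = 544 days.

544 days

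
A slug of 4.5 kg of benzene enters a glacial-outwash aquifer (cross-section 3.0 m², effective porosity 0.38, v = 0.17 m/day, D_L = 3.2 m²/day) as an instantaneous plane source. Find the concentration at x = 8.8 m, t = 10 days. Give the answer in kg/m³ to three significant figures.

For an instantaneous plane source, C(x,t) = M/(n_e·A·√(4πDt)) · exp(−(x−vt)²/(4Dt)), with n_e·A the pore (flow) area.
Plume center vt = 0.17 × 10 = 1.7 m, so the well at 8.8 m is 7.1 m downgradient of the peak.
√(4πDt) = 20.05 m, giving peak height M/(n_e·A·√(4πDt)) = 4.5/(0.38 × 3.0 × 20.05) = 0.1969 kg/m³.
(x−vt)²/(4Dt) = (7.1)²/(4 × 3.2 × 10) = 0.3938; exp(−0.3938) = 0.6745.
C = 0.1969 × 0.6745 = 0.133 kg/m³.

0.133 kg/m³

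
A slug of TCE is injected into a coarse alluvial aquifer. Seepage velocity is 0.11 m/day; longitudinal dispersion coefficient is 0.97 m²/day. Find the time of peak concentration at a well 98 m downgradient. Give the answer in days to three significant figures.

For the 1D instantaneous-source solution, setting ∂C/∂t = 0 at fixed x gives v²t² + 2Dt − x² = 0, so t = (√(D² + v²x²) − D)/v².
√(D² + v²x²) = √(0.97² + 0.11² × 98²) = 10.82; v² = 0.0121.
t = (10.82 − 0.97)/0.0121 = 814 days (vs. the pure-advection estimate x/v = 891 d).

814 days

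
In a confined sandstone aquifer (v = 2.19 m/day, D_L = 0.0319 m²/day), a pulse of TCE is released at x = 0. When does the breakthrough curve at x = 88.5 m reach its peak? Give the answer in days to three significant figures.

For the 1D instantaneous-source solution, setting ∂C/∂t = 0 at fixed x gives v²t² + 2Dt − x² = 0, so t = (√(D² + v²x²) − D)/v².
√(D² + v²x²) = √(0.0319² + 2.19² × 88.5²) = 193.8; v² = 4.7961.
t = (193.8 − 0.0319)/4.7961 = 40.4 days (vs. the pure-advection estimate x/v = 40.4 d).

40.4 days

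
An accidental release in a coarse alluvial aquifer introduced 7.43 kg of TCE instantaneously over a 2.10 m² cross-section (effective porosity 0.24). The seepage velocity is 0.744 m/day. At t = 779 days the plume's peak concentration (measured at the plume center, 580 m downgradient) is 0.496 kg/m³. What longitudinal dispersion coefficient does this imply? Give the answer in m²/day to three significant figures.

0.0902 m²/day

At the plume center C_max = M/(n_e·A·√(4πDt)), so D = M²/(4πt·(n_e·A·C_max)²).
n_e·A·C_max = 0.24 × 2.10 × 0.496 = 0.2500 kg/m.
D = 7.43²/(4π × 779 × 0.2500²) = 0.0902 m²/day.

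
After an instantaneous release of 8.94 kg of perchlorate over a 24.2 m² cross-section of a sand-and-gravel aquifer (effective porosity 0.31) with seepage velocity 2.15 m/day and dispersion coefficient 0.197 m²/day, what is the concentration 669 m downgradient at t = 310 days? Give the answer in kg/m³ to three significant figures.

For an instantaneous plane source, C(x,t) = M/(n_e·A·√(4πDt)) · exp(−(x−vt)²/(4Dt)), with n_e·A the pore (flow) area.
Plume center vt = 2.15 × 310 = 666.5 m, so the well at 669 m is 2.5 m downgradient of the peak.
√(4πDt) = 27.70 m, giving peak height M/(n_e·A·√(4πDt)) = 8.94/(0.31 × 24.2 × 27.70) = 0.04302 kg/m³.
(x−vt)²/(4Dt) = (2.5)²/(4 × 0.197 × 310) = 0.02559; exp(−0.02559) = 0.9747.
C = 0.04302 × 0.9747 = 0.0419 kg/m³.

0.0419 kg/m³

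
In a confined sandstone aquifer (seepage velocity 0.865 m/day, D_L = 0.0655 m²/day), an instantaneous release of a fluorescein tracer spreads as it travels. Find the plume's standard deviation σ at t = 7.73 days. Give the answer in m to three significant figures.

Dispersive spreading gives a Gaussian with σ² = 2Dt; advection only shifts the center.
σ = √(2 × 0.0655 × 7.73) = 1.01 m.

1.01 m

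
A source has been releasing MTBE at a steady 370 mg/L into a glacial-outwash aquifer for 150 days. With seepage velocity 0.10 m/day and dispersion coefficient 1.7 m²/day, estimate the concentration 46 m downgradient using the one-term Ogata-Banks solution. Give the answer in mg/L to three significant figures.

31.4 mg/L

For a continuous step input, C/C₀ ≈ ½·erfc((x−vt)/(2√(Dt))).
vt = 0.10 × 150 = 15 m and 2√(Dt) = 2√(1.7 × 150) = 31.94 m.
Argument (x−vt)/(2√(Dt)) = (46 − 15)/31.94 = 0.9706; ½·erfc(0.9706) = 0.08493.
C = 370 × 0.08493 = 31.4 mg/L.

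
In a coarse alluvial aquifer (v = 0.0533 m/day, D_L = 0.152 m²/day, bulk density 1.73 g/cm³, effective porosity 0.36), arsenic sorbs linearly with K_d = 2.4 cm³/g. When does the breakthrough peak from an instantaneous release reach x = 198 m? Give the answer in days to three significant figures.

45900 days

Retardation factor R = 1 + ρ_b·K_d/n = 1 + 1.73 × 2.4/0.36 = 12.53.
Sorption retards both mechanisms: v_R = v/R = 0.004254 m/day, D_R = D/R = 0.01213 m²/day.
Peak time from v_R²t² + 2D_R t − x² = 0: t = (√(D_R² + v_R²x²) − D_R)/v_R².
√(D_R² + v_R²x²) = √(0.01213² + 0.004254² × 198²) = 0.8424; v_R² = 1.810e-05.
t = (0.8424 − 0.01213)/1.810e-05 = 45900 days.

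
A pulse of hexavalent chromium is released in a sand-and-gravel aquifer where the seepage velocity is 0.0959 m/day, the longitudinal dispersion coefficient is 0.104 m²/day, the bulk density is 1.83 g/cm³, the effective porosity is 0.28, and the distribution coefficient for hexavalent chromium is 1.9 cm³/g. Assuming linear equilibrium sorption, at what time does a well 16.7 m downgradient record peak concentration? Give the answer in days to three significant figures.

2190 days

Retardation factor R = 1 + ρ_b·K_d/n = 1 + 1.83 × 1.9/0.28 = 13.42.
Sorption retards both mechanisms: v_R = v/R = 0.007146 m/day, D_R = D/R = 0.007750 m²/day.
Peak time from v_R²t² + 2D_R t − x² = 0: t = (√(D_R² + v_R²x²) − D_R)/v_R².
√(D_R² + v_R²x²) = √(0.007750² + 0.007146² × 16.7²) = 0.1196; v_R² = 5.107e-05.
t = (0.1196 − 0.007750)/5.107e-05 = 2190 days.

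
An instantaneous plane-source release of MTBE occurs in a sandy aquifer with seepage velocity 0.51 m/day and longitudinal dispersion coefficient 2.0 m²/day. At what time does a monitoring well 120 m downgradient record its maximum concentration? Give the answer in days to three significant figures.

228 days

For the 1D instantaneous-source solution, setting ∂C/∂t = 0 at fixed x gives v²t² + 2Dt − x² = 0, so t = (√(D² + v²x²) − D)/v².
√(D² + v²x²) = √(2.0² + 0.51² × 120²) = 61.23; v² = 0.2601.
t = (61.23 − 2.0)/0.2601 = 228 days (vs. the pure-advection estimate x/v = 235 d).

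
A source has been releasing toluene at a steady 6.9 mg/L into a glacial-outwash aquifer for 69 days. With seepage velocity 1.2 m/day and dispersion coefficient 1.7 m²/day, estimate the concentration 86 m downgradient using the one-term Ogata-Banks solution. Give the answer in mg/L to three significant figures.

2.88 mg/L

For a continuous step input, C/C₀ ≈ ½·erfc((x−vt)/(2√(Dt))).
vt = 1.2 × 69 = 82.8 m and 2√(Dt) = 2√(1.7 × 69) = 21.66 m.
Argument (x−vt)/(2√(Dt)) = (86 − 82.8)/21.66 = 0.1477; ½·erfc(0.1477) = 0.4173.
C = 6.9 × 0.4173 = 2.88 mg/L.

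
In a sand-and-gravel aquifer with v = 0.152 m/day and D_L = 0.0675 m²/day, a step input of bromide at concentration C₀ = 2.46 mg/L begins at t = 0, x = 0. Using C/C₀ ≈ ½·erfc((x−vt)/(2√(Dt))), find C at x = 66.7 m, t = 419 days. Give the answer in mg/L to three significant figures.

For a continuous step input, C/C₀ ≈ ½·erfc((x−vt)/(2√(Dt))).
vt = 0.152 × 419 = 63.688 m and 2√(Dt) = 2√(0.0675 × 419) = 10.64 m.
Argument (x−vt)/(2√(Dt)) = (66.7 − 63.688)/10.64 = 0.2831; ½·erfc(0.2831) = 0.3444.
C = 2.46 × 0.3444 = 0.847 mg/L.

0.847 mg/L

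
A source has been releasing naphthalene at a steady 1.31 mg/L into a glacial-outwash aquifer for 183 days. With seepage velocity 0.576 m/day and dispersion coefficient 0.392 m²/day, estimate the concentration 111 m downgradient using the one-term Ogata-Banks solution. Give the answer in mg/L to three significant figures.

0.420 mg/L

For a continuous step input, C/C₀ ≈ ½·erfc((x−vt)/(2√(Dt))).
vt = 0.576 × 183 = 105.408 m and 2√(Dt) = 2√(0.392 × 183) = 16.94 m.
Argument (x−vt)/(2√(Dt)) = (111 − 105.408)/16.94 = 0.3301; ½·erfc(0.3301) = 0.3203.
C = 1.31 × 0.3203 = 0.420 mg/L.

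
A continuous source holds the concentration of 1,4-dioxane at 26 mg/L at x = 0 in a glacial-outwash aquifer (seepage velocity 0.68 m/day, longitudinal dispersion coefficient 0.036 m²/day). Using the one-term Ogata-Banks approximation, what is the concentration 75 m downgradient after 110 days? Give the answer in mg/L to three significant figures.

12.3 mg/L

For a continuous step input, C/C₀ ≈ ½·erfc((x−vt)/(2√(Dt))).
vt = 0.68 × 110 = 74.8 m and 2√(Dt) = 2√(0.036 × 110) = 3.980 m.
Argument (x−vt)/(2√(Dt)) = (75 − 74.8)/3.980 = 0.05025; ½·erfc(0.05025) = 0.4717.
C = 26 × 0.4717 = 12.3 mg/L.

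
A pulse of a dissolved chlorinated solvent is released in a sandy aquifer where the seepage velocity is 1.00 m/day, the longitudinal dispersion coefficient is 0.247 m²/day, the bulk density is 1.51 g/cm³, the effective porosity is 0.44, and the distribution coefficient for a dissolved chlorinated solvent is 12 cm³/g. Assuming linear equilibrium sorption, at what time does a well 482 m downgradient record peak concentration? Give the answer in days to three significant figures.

20300 days

Retardation factor R = 1 + ρ_b·K_d/n = 1 + 1.51 × 12/0.44 = 42.18.
Sorption retards both mechanisms: v_R = v/R = 0.02371 m/day, D_R = D/R = 0.005856 m²/day.
Peak time from v_R²t² + 2D_R t − x² = 0: t = (√(D_R² + v_R²x²) − D_R)/v_R².
√(D_R² + v_R²x²) = √(0.005856² + 0.02371² × 482²) = 11.43; v_R² = 0.0005622.
t = (11.43 − 0.005856)/0.0005622 = 20300 days.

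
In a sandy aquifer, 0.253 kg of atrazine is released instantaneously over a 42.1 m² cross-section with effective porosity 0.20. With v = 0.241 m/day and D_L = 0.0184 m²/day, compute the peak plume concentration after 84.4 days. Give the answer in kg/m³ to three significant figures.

The peak of an instantaneous 1D plume sits at x = vt; there the Gaussian factor is 1 and C_max = M/(n_e·A·√(4πDt)), where n_e·A is the pore area the mass is dissolved in.
√(4πDt) = √(4π × 0.0184 × 84.4) = 4.418 m, so C_max = 0.253/(0.20 × 42.1 × 4.418) = 0.00680 kg/m³.

0.00680 kg/m³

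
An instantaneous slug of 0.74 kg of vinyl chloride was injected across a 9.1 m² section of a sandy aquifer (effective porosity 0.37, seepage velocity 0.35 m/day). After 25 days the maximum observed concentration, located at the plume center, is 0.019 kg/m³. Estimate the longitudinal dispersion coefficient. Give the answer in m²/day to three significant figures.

At the plume center C_max = M/(n_e·A·√(4πDt)), so D = M²/(4πt·(n_e·A·C_max)²).
n_e·A·C_max = 0.37 × 9.1 × 0.019 = 0.06397 kg/m.
D = 0.74²/(4π × 25 × 0.06397²) = 0.426 m²/day.

0.426 m²/day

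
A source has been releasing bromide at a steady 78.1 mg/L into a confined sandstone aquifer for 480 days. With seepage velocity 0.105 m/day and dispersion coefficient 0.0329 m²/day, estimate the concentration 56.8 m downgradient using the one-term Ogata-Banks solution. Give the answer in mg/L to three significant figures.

For a continuous step input, C/C₀ ≈ ½·erfc((x−vt)/(2√(Dt))).
vt = 0.105 × 480 = 50.4 m and 2√(Dt) = 2√(0.0329 × 480) = 7.948 m.
Argument (x−vt)/(2√(Dt)) = (56.8 − 50.4)/7.948 = 0.8052; ½·erfc(0.8052) = 0.1274.
C = 78.1 × 0.1274 = 9.95 mg/L.

9.95 mg/L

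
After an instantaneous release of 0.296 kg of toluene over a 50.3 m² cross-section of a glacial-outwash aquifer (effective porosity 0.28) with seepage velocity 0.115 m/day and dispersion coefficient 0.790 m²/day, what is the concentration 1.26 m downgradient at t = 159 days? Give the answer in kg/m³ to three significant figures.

For an instantaneous plane source, C(x,t) = M/(n_e·A·√(4πDt)) · exp(−(x−vt)²/(4Dt)), with n_e·A the pore (flow) area.
Plume center vt = 0.115 × 159 = 18.285 m, so the well at 1.26 m is 17.025 m upgradient of the peak.
√(4πDt) = 39.73 m, giving peak height M/(n_e·A·√(4πDt)) = 0.296/(0.28 × 50.3 × 39.73) = 0.0005290 kg/m³.
(x−vt)²/(4Dt) = (-17.025)²/(4 × 0.790 × 159) = 0.5769; exp(−0.5769) = 0.5616.
C = 0.0005290 × 0.5616 = 0.000297 kg/m³.

0.000297 kg/m³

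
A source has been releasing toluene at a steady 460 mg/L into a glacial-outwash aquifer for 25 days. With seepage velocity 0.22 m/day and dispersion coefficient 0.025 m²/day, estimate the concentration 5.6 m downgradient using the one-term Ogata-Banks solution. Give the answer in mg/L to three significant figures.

For a continuous step input, C/C₀ ≈ ½·erfc((x−vt)/(2√(Dt))).
vt = 0.22 × 25 = 5.5 m and 2√(Dt) = 2√(0.025 × 25) = 1.581 m.
Argument (x−vt)/(2√(Dt)) = (5.6 − 5.5)/1.581 = 0.06325; ½·erfc(0.06325) = 0.4644.
C = 460 × 0.4644 = 214 mg/L.

214 mg/L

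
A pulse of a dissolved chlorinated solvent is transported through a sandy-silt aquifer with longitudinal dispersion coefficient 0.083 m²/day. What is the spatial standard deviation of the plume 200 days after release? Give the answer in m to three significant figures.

Dispersive spreading gives a Gaussian with σ² = 2Dt; advection only shifts the center.
σ = √(2 × 0.083 × 200) = 5.76 m.

5.76 m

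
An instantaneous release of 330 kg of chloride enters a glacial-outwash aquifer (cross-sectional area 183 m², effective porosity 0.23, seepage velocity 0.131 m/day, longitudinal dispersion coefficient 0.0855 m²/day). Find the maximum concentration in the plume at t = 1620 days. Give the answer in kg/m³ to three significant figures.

The peak of an instantaneous 1D plume sits at x = vt; there the Gaussian factor is 1 and C_max = M/(n_e·A·√(4πDt)), where n_e·A is the pore area the mass is dissolved in.
√(4πDt) = √(4π × 0.0855 × 1620) = 41.72 m, so C_max = 330/(0.23 × 183 × 41.72) = 0.188 kg/m³.

0.188 kg/m³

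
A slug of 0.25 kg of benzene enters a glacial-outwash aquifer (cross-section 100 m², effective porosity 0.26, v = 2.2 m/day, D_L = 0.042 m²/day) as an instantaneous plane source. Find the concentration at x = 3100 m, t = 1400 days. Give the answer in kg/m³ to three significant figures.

For an instantaneous plane source, C(x,t) = M/(n_e·A·√(4πDt)) · exp(−(x−vt)²/(4Dt)), with n_e·A the pore (flow) area.
Plume center vt = 2.2 × 1400 = 3080 m, so the well at 3100 m is 20 m downgradient of the peak.
√(4πDt) = 27.18 m, giving peak height M/(n_e·A·√(4πDt)) = 0.25/(0.26 × 100 × 27.18) = 0.0003538 kg/m³.
(x−vt)²/(4Dt) = (20)²/(4 × 0.042 × 1400) = 1.701; exp(−1.701) = 0.1825.
C = 0.0003538 × 0.1825 = 6.46e-05 kg/m³.

6.46e-05 kg/m³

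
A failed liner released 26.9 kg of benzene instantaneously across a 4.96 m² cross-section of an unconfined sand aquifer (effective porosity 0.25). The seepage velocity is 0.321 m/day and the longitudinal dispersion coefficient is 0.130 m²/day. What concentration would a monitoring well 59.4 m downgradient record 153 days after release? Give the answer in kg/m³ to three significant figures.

0.363 kg/m³

For an instantaneous plane source, C(x,t) = M/(n_e·A·√(4πDt)) · exp(−(x−vt)²/(4Dt)), with n_e·A the pore (flow) area.
Plume center vt = 0.321 × 153 = 49.113 m, so the well at 59.4 m is 10.287 m downgradient of the peak.
√(4πDt) = 15.81 m, giving peak height M/(n_e·A·√(4πDt)) = 26.9/(0.25 × 4.96 × 15.81) = 1.372 kg/m³.
(x−vt)²/(4Dt) = (10.287)²/(4 × 0.130 × 153) = 1.330; exp(−1.330) = 0.2645.
C = 1.372 × 0.2645 = 0.363 kg/m³.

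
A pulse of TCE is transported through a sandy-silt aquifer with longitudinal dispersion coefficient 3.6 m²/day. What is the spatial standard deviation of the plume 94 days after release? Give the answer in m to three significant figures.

Dispersive spreading gives a Gaussian with σ² = 2Dt; advection only shifts the center.
σ = √(2 × 3.6 × 94) = 26.0 m.

26.0 m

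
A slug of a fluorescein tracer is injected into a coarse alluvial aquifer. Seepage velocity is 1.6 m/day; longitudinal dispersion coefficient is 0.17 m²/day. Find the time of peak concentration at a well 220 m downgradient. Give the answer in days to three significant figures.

For the 1D instantaneous-source solution, setting ∂C/∂t = 0 at fixed x gives v²t² + 2Dt − x² = 0, so t = (√(D² + v²x²) − D)/v².
√(D² + v²x²) = √(0.17² + 1.6² × 220²) = 352.0; v² = 2.56.
t = (352.0 − 0.17)/2.56 = 137 days (vs. the pure-advection estimate x/v = 138 d).

137 days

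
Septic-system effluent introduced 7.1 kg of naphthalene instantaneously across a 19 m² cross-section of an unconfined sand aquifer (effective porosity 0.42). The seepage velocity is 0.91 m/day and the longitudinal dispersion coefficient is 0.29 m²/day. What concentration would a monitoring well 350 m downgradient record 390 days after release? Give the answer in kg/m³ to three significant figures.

For an instantaneous plane source, C(x,t) = M/(n_e·A·√(4πDt)) · exp(−(x−vt)²/(4Dt)), with n_e·A the pore (flow) area.
Plume center vt = 0.91 × 390 = 354.9 m, so the well at 350 m is 4.9 m upgradient of the peak.
√(4πDt) = 37.70 m, giving peak height M/(n_e·A·√(4πDt)) = 7.1/(0.42 × 19 × 37.70) = 0.02360 kg/m³.
(x−vt)²/(4Dt) = (-4.9)²/(4 × 0.29 × 390) = 0.05307; exp(−0.05307) = 0.9483.
C = 0.02360 × 0.9483 = 0.0224 kg/m³.

0.0224 kg/m³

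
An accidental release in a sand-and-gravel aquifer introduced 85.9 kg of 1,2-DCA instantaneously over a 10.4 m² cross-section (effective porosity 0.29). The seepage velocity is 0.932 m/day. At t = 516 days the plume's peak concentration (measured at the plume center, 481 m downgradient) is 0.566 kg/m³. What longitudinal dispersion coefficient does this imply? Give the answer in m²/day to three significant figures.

At the plume center C_max = M/(n_e·A·√(4πDt)), so D = M²/(4πt·(n_e·A·C_max)²).
n_e·A·C_max = 0.29 × 10.4 × 0.566 = 1.707 kg/m.
D = 85.9²/(4π × 516 × 1.707²) = 0.391 m²/day.

0.391 m²/day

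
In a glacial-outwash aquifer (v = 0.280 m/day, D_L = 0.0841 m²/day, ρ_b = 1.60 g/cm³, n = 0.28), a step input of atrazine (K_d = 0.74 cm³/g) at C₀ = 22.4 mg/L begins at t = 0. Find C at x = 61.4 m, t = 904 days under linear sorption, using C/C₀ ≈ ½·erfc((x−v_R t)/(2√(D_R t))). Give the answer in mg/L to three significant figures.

Retardation factor R = 1 + ρ_b·K_d/n = 1 + 1.60 × 0.74/0.28 = 5.229.
Sorption retards both mechanisms: v_R = v/R = 0.05355 m/day, D_R = D/R = 0.01608 m²/day.
v_R·t = 0.05355 × 904 = 48.4092 m; 2√(D_R t) = 7.625 m; argument = (61.4 − 48.4092)/7.625 = 1.704.
C = C₀ × ½·erfc(1.704) = 22.4 × 0.007980 = 0.179 mg/L.

0.179 mg/L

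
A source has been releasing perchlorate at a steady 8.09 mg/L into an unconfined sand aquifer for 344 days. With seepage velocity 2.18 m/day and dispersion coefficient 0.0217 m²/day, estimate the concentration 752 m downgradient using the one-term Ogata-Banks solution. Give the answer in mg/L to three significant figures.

2.39 mg/L

For a continuous step input, C/C₀ ≈ ½·erfc((x−vt)/(2√(Dt))).
vt = 2.18 × 344 = 749.92 m and 2√(Dt) = 2√(0.0217 × 344) = 5.464 m.
Argument (x−vt)/(2√(Dt)) = (752 − 749.92)/5.464 = 0.3807; ½·erfc(0.3807) = 0.2952.
C = 8.09 × 0.2952 = 2.39 mg/L.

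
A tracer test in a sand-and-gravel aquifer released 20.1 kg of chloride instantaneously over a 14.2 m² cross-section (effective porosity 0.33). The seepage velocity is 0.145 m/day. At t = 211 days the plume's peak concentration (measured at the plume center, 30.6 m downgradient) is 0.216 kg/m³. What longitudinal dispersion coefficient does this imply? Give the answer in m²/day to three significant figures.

At the plume center C_max = M/(n_e·A·√(4πDt)), so D = M²/(4πt·(n_e·A·C_max)²).
n_e·A·C_max = 0.33 × 14.2 × 0.216 = 1.012 kg/m.
D = 20.1²/(4π × 211 × 1.012²) = 0.149 m²/day.

0.149 m²/day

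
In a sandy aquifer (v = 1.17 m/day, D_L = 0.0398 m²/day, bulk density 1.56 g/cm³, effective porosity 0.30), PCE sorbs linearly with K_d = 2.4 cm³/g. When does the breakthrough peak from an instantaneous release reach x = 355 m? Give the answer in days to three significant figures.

4090 days

Retardation factor R = 1 + ρ_b·K_d/n = 1 + 1.56 × 2.4/0.30 = 13.48.
Sorption retards both mechanisms: v_R = v/R = 0.08680 m/day, D_R = D/R = 0.002953 m²/day.
Peak time from v_R²t² + 2D_R t − x² = 0: t = (√(D_R² + v_R²x²) − D_R)/v_R².
√(D_R² + v_R²x²) = √(0.002953² + 0.08680² × 355²) = 30.81; v_R² = 0.007534.
t = (30.81 − 0.002953)/0.007534 = 4090 days.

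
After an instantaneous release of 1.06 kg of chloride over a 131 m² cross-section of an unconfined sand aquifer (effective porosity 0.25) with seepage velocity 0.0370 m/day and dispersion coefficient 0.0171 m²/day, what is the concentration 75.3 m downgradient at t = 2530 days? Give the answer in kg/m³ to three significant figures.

0.000200 kg/m³

For an instantaneous plane source, C(x,t) = M/(n_e·A·√(4πDt)) · exp(−(x−vt)²/(4Dt)), with n_e·A the pore (flow) area.
Plume center vt = 0.0370 × 2530 = 93.61 m, so the well at 75.3 m is 18.31 m upgradient of the peak.
√(4πDt) = 23.32 m, giving peak height M/(n_e·A·√(4πDt)) = 1.06/(0.25 × 131 × 23.32) = 0.001388 kg/m³.
(x−vt)²/(4Dt) = (-18.31)²/(4 × 0.0171 × 2530) = 1.937; exp(−1.937) = 0.1441.
C = 0.001388 × 0.1441 = 0.000200 kg/m³.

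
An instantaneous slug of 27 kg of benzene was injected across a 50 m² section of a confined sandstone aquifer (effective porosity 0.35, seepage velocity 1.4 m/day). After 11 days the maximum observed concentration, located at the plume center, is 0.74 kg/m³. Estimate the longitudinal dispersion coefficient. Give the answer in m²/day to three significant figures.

At the plume center C_max = M/(n_e·A·√(4πDt)), so D = M²/(4πt·(n_e·A·C_max)²).
n_e·A·C_max = 0.35 × 50 × 0.74 = 12.95 kg/m.
D = 27²/(4π × 11 × 12.95²) = 0.0314 m²/day.

0.0314 m²/day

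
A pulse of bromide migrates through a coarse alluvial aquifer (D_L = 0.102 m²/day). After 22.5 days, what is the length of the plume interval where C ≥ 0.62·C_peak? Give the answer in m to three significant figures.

4.19 m

The plume is Gaussian with σ = √(2Dt) = √(2 × 0.102 × 22.5) = 2.142 m.
C/C_peak = exp(−Δx²/(2σ²)) = 0.62 ⇒ Δx = σ·√(−2 ln 0.62) = 2.142 × 0.9778 = 2.094 m.
Width = 2Δx = 4.19 m.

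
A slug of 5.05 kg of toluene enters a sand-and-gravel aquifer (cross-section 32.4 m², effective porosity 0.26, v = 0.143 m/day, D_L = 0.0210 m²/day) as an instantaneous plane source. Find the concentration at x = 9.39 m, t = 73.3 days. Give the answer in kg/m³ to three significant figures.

For an instantaneous plane source, C(x,t) = M/(n_e·A·√(4πDt)) · exp(−(x−vt)²/(4Dt)), with n_e·A the pore (flow) area.
Plume center vt = 0.143 × 73.3 = 10.4819 m, so the well at 9.39 m is 1.0919 m upgradient of the peak.
√(4πDt) = 4.398 m, giving peak height M/(n_e·A·√(4πDt)) = 5.05/(0.26 × 32.4 × 4.398) = 0.1363 kg/m³.
(x−vt)²/(4Dt) = (-1.0919)²/(4 × 0.0210 × 73.3) = 0.1936; exp(−0.1936) = 0.8240.
C = 0.1363 × 0.8240 = 0.112 kg/m³.

0.112 kg/m³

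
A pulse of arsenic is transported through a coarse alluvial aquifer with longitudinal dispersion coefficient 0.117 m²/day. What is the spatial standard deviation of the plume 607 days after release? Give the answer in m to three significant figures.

Dispersive spreading gives a Gaussian with σ² = 2Dt; advection only shifts the center.
σ = √(2 × 0.117 × 607) = 11.9 m.

11.9 m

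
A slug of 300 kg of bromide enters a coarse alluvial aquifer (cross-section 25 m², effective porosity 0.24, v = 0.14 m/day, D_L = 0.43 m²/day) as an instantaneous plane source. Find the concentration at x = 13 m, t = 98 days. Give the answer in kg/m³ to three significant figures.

2.17 kg/m³

For an instantaneous plane source, C(x,t) = M/(n_e·A·√(4πDt)) · exp(−(x−vt)²/(4Dt)), with n_e·A the pore (flow) area.
Plume center vt = 0.14 × 98 = 13.72 m, so the well at 13 m is 0.72 m upgradient of the peak.
√(4πDt) = 23.01 m, giving peak height M/(n_e·A·√(4πDt)) = 300/(0.24 × 25 × 23.01) = 2.173 kg/m³.
(x−vt)²/(4Dt) = (-0.72)²/(4 × 0.43 × 98) = 0.003075; exp(−0.003075) = 0.9969.
C = 2.173 × 0.9969 = 2.17 kg/m³.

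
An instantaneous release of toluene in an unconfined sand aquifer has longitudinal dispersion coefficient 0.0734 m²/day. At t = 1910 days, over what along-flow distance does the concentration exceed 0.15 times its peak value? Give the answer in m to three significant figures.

65.2 m

The plume is Gaussian with σ = √(2Dt) = √(2 × 0.0734 × 1910) = 16.74 m.
C/C_peak = exp(−Δx²/(2σ²)) = 0.15 ⇒ Δx = σ·√(−2 ln 0.15) = 16.74 × 1.948 = 32.61 m.
Width = 2Δx = 65.2 m.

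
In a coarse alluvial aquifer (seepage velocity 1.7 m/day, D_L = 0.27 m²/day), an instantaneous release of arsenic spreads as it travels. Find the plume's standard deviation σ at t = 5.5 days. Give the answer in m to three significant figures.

1.72 m

Dispersive spreading gives a Gaussian with σ² = 2Dt; advection only shifts the center.
σ = √(2 × 0.27 × 5.5) = 1.72 m.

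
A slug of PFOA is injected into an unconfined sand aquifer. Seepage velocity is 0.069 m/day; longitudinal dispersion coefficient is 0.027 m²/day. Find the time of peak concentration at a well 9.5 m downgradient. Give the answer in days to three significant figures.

132 days

For the 1D instantaneous-source solution, setting ∂C/∂t = 0 at fixed x gives v²t² + 2Dt − x² = 0, so t = (√(D² + v²x²) − D)/v².
√(D² + v²x²) = √(0.027² + 0.069² × 9.5²) = 0.6561; v² = 0.004761.
t = (0.6561 − 0.027)/0.004761 = 132 days (vs. the pure-advection estimate x/v = 138 d).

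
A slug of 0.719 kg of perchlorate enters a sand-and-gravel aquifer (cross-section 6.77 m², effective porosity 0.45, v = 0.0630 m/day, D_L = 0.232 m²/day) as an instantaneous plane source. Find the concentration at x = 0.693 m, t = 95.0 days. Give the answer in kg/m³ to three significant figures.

For an instantaneous plane source, C(x,t) = M/(n_e·A·√(4πDt)) · exp(−(x−vt)²/(4Dt)), with n_e·A the pore (flow) area.
Plume center vt = 0.0630 × 95.0 = 5.985 m, so the well at 0.693 m is 5.292 m upgradient of the peak.
√(4πDt) = 16.64 m, giving peak height M/(n_e·A·√(4πDt)) = 0.719/(0.45 × 6.77 × 16.64) = 0.01418 kg/m³.
(x−vt)²/(4Dt) = (-5.292)²/(4 × 0.232 × 95.0) = 0.3177; exp(−0.3177) = 0.7278.
C = 0.01418 × 0.7278 = 0.0103 kg/m³.

0.0103 kg/m³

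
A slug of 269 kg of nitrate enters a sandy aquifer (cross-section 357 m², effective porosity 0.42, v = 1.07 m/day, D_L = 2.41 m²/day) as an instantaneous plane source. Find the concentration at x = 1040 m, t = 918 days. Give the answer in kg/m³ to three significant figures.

0.00738 kg/m³

For an instantaneous plane source, C(x,t) = M/(n_e·A·√(4πDt)) · exp(−(x−vt)²/(4Dt)), with n_e·A the pore (flow) area.
Plume center vt = 1.07 × 918 = 982.26 m, so the well at 1040 m is 57.74 m downgradient of the peak.
√(4πDt) = 166.7 m, giving peak height M/(n_e·A·√(4πDt)) = 269/(0.42 × 357 × 166.7) = 0.01076 kg/m³.
(x−vt)²/(4Dt) = (57.74)²/(4 × 2.41 × 918) = 0.3767; exp(−0.3767) = 0.6861.
C = 0.01076 × 0.6861 = 0.00738 kg/m³.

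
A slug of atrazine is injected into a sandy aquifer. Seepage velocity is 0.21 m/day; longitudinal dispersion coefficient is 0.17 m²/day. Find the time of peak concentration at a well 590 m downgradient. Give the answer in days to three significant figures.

For the 1D instantaneous-source solution, setting ∂C/∂t = 0 at fixed x gives v²t² + 2Dt − x² = 0, so t = (√(D² + v²x²) − D)/v².
√(D² + v²x²) = √(0.17² + 0.21² × 590²) = 123.9; v² = 0.0441.
t = (123.9 − 0.17)/0.0441 = 2810 days (vs. the pure-advection estimate x/v = 2810 d).

2810 days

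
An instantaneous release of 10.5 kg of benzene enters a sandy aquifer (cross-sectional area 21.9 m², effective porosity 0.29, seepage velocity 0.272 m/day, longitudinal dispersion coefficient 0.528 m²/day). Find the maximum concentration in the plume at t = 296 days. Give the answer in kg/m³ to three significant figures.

0.0373 kg/m³

The peak of an instantaneous 1D plume sits at x = vt; there the Gaussian factor is 1 and C_max = M/(n_e·A·√(4πDt)), where n_e·A is the pore area the mass is dissolved in.
√(4πDt) = √(4π × 0.528 × 296) = 44.32 m, so C_max = 10.5/(0.29 × 21.9 × 44.32) = 0.0373 kg/m³.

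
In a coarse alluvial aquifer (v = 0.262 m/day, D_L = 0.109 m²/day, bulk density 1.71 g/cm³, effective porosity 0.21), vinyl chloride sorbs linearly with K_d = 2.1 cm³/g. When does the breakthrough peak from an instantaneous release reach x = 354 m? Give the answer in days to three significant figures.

24400 days

Retardation factor R = 1 + ρ_b·K_d/n = 1 + 1.71 × 2.1/0.21 = 18.10.
Sorption retards both mechanisms: v_R = v/R = 0.01448 m/day, D_R = D/R = 0.006022 m²/day.
Peak time from v_R²t² + 2D_R t − x² = 0: t = (√(D_R² + v_R²x²) − D_R)/v_R².
√(D_R² + v_R²x²) = √(0.006022² + 0.01448² × 354²) = 5.126; v_R² = 0.0002097.
t = (5.126 − 0.006022)/0.0002097 = 24400 days.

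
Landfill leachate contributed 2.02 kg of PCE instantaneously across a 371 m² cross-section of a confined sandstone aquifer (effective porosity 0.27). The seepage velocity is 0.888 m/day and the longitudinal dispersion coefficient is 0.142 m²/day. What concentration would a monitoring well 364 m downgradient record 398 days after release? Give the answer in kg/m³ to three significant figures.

For an instantaneous plane source, C(x,t) = M/(n_e·A·√(4πDt)) · exp(−(x−vt)²/(4Dt)), with n_e·A the pore (flow) area.
Plume center vt = 0.888 × 398 = 353.424 m, so the well at 364 m is 10.576 m downgradient of the peak.
√(4πDt) = 26.65 m, giving peak height M/(n_e·A·√(4πDt)) = 2.02/(0.27 × 371 × 26.65) = 0.0007567 kg/m³.
(x−vt)²/(4Dt) = (10.576)²/(4 × 0.142 × 398) = 0.4948; exp(−0.4948) = 0.6097.
C = 0.0007567 × 0.6097 = 0.000461 kg/m³.

0.000461 kg/m³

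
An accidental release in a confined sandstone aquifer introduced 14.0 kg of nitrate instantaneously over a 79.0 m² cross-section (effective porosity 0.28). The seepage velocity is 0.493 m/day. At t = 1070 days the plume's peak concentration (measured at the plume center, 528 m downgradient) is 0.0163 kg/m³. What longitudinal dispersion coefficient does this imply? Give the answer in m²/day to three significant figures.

0.112 m²/day

At the plume center C_max = M/(n_e·A·√(4πDt)), so D = M²/(4πt·(n_e·A·C_max)²).
n_e·A·C_max = 0.28 × 79.0 × 0.0163 = 0.3606 kg/m.
D = 14.0²/(4π × 1070 × 0.3606²) = 0.112 m²/day.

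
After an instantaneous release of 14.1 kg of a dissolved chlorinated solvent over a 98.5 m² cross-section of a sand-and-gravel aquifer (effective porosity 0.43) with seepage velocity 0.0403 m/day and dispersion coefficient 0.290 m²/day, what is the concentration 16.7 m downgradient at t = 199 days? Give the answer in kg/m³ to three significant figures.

For an instantaneous plane source, C(x,t) = M/(n_e·A·√(4πDt)) · exp(−(x−vt)²/(4Dt)), with n_e·A the pore (flow) area.
Plume center vt = 0.0403 × 199 = 8.0197 m, so the well at 16.7 m is 8.6803 m downgradient of the peak.
√(4πDt) = 26.93 m, giving peak height M/(n_e·A·√(4πDt)) = 14.1/(0.43 × 98.5 × 26.93) = 0.01236 kg/m³.
(x−vt)²/(4Dt) = (8.6803)²/(4 × 0.290 × 199) = 0.3264; exp(−0.3264) = 0.7215.
C = 0.01236 × 0.7215 = 0.00892 kg/m³.

0.00892 kg/m³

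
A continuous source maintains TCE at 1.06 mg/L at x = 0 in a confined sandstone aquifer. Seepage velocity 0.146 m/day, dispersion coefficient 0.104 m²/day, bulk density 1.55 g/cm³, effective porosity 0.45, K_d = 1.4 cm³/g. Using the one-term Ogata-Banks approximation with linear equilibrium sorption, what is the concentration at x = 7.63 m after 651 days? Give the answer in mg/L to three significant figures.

1.02 mg/L

Retardation factor R = 1 + ρ_b·K_d/n = 1 + 1.55 × 1.4/0.45 = 5.822.
Sorption retards both mechanisms: v_R = v/R = 0.02508 m/day, D_R = D/R = 0.01786 m²/day.
v_R·t = 0.02508 × 651 = 16.32708 m; 2√(D_R t) = 6.820 m; argument = (7.63 − 16.32708)/6.820 = -1.275.
C = C₀ × ½·erfc(-1.275) = 1.06 × 0.9643 = 1.02 mg/L.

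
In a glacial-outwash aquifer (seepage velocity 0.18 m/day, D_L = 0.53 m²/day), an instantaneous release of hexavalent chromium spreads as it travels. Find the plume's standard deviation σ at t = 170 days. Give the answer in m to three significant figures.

Dispersive spreading gives a Gaussian with σ² = 2Dt; advection only shifts the center.
σ = √(2 × 0.53 × 170) = 13.4 m.

13.4 m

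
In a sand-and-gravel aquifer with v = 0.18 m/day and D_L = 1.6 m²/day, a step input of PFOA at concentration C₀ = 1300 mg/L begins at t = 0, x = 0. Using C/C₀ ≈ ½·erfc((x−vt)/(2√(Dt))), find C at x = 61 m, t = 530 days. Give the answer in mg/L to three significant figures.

1040 mg/L

For a continuous step input, C/C₀ ≈ ½·erfc((x−vt)/(2√(Dt))).
vt = 0.18 × 530 = 95.4 m and 2√(Dt) = 2√(1.6 × 530) = 58.24 m.
Argument (x−vt)/(2√(Dt)) = (61 − 95.4)/58.24 = -0.5907; ½·erfc(-0.5907) = 0.7982.
C = 1300 × 0.7982 = 1040 mg/L.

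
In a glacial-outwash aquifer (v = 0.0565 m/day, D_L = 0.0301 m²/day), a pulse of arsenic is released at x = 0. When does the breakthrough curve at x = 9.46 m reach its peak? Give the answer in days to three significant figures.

For the 1D instantaneous-source solution, setting ∂C/∂t = 0 at fixed x gives v²t² + 2Dt − x² = 0, so t = (√(D² + v²x²) − D)/v².
√(D² + v²x²) = √(0.0301² + 0.0565² × 9.46²) = 0.5353; v² = 0.00319225.
t = (0.5353 − 0.0301)/0.00319225 = 158 days (vs. the pure-advection estimate x/v = 167 d).

158 days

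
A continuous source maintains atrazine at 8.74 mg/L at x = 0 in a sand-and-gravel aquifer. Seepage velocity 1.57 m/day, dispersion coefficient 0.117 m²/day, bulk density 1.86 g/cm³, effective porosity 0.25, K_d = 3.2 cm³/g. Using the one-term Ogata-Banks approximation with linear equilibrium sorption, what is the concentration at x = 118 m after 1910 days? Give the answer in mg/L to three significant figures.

Retardation factor R = 1 + ρ_b·K_d/n = 1 + 1.86 × 3.2/0.25 = 24.81.
Sorption retards both mechanisms: v_R = v/R = 0.06328 m/day, D_R = D/R = 0.004716 m²/day.
v_R·t = 0.06328 × 1910 = 120.8648 m; 2√(D_R t) = 6.003 m; argument = (118 − 120.8648)/6.003 = -0.4772.
C = C₀ × ½·erfc(-0.4772) = 8.74 × 0.7501 = 6.56 mg/L.

6.56 mg/L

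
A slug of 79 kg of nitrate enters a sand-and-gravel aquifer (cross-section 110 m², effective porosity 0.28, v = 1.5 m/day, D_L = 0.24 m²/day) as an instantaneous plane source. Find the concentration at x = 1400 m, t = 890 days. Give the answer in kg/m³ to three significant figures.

For an instantaneous plane source, C(x,t) = M/(n_e·A·√(4πDt)) · exp(−(x−vt)²/(4Dt)), with n_e·A the pore (flow) area.
Plume center vt = 1.5 × 890 = 1335 m, so the well at 1400 m is 65 m downgradient of the peak.
√(4πDt) = 51.81 m, giving peak height M/(n_e·A·√(4πDt)) = 79/(0.28 × 110 × 51.81) = 0.04951 kg/m³.
(x−vt)²/(4Dt) = (65)²/(4 × 0.24 × 890) = 4.945; exp(−4.945) = 0.007119.
C = 0.04951 × 0.007119 = 0.000352 kg/m³.

0.000352 kg/m³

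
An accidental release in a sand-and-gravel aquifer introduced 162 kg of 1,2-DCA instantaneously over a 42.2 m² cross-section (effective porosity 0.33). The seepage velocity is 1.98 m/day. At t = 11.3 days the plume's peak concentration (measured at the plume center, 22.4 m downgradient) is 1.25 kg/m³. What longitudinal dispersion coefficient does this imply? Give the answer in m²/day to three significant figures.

At the plume center C_max = M/(n_e·A·√(4πDt)), so D = M²/(4πt·(n_e·A·C_max)²).
n_e·A·C_max = 0.33 × 42.2 × 1.25 = 17.41 kg/m.
D = 162²/(4π × 11.3 × 17.41²) = 0.610 m²/day.

0.610 m²/day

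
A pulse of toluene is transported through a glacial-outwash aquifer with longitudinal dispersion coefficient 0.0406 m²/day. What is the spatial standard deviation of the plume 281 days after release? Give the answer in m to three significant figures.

4.78 m

Dispersive spreading gives a Gaussian with σ² = 2Dt; advection only shifts the center.
σ = √(2 × 0.0406 × 281) = 4.78 m.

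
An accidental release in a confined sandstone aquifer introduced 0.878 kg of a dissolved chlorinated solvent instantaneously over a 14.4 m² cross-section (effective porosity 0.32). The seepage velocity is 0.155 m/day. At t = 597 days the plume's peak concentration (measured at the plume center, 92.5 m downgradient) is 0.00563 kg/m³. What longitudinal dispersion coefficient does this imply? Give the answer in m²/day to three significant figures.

0.153 m²/day

At the plume center C_max = M/(n_e·A·√(4πDt)), so D = M²/(4πt·(n_e·A·C_max)²).
n_e·A·C_max = 0.32 × 14.4 × 0.00563 = 0.02594 kg/m.
D = 0.878²/(4π × 597 × 0.02594²) = 0.153 m²/day.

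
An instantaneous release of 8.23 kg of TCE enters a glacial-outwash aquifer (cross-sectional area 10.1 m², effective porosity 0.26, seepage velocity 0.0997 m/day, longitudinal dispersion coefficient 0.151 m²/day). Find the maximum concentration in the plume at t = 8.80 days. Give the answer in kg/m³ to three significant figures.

0.767 kg/m³

The peak of an instantaneous 1D plume sits at x = vt; there the Gaussian factor is 1 and C_max = M/(n_e·A·√(4πDt)), where n_e·A is the pore area the mass is dissolved in.
√(4πDt) = √(4π × 0.151 × 8.80) = 4.086 m, so C_max = 8.23/(0.26 × 10.1 × 4.086) = 0.767 kg/m³.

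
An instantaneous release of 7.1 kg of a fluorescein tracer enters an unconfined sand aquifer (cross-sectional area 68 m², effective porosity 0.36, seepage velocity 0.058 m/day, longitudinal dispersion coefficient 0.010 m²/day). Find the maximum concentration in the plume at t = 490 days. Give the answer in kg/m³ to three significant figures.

0.0370 kg/m³

The peak of an instantaneous 1D plume sits at x = vt; there the Gaussian factor is 1 and C_max = M/(n_e·A·√(4πDt)), where n_e·A is the pore area the mass is dissolved in.
√(4πDt) = √(4π × 0.010 × 490) = 7.847 m, so C_max = 7.1/(0.36 × 68 × 7.847) = 0.0370 kg/m³.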